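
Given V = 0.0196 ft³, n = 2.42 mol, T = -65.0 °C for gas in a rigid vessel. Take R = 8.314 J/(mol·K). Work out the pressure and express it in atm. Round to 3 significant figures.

74.5 atm

From the ideal-gas law: P = nRT/V.
V = 0.0196 ft³ = 5.550×10^-4 m³; n = 2.42 mol; T = -65.0 °C = 208.1 K; R = 8.314 J/(mol·K).
P = 7.546×10^6 Pa  (the unit combination reduces to kg/(m·s²) = Pa)
7.546×10^6 Pa × (1 atm / 1.013×10^5 Pa) = 74.47 atm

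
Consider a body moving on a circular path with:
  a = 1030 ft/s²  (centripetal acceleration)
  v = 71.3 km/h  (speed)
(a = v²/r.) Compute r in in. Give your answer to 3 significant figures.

49.2 in

Rearranging: r = v²/a.
a = 1030 ft/s² = 313.9 m/s²; v = 71.3 km/h = 19.81 m/s.
r = 1.249 m
1.249 m × (1 in / 0.02540 m) = 49.19 in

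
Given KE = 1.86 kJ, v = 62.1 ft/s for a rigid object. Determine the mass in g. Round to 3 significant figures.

Rearranging: m = 2·KE/v².
KE = 1.86 kJ = 1860 J; v = 62.1 ft/s = 18.93 m/s.
m = 10.38 kg
10.38 kg × (1 g / 0.001000 kg) = 10383 g

10400 g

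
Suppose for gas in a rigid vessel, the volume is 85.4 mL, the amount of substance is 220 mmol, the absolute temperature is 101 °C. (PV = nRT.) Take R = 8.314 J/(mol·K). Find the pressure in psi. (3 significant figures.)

1160 psi

From the ideal-gas law: P = nRT/V.
V = 85.4 mL = 8.540×10^-5 m³; n = 220 mmol = 0.2200 mol; T = 101 °C = 374.1 K; R = 8.314 J/(mol·K).
P = 8.013×10^6 Pa  (the unit combination reduces to kg/(m·s²) = Pa)
8.013×10^6 Pa × (1 psi / 6895 Pa) = 1162 psi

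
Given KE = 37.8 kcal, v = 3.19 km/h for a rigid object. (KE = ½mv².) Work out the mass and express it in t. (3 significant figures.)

403 t

Rearranging KE = ½mv² for m: m = 2·KE/v².
KE = 37.8 kcal = 1.582×10^5 J; v = 3.19 km/h = 0.8861 m/s.
m = 4.028×10^5 kg
4.028×10^5 kg × (1 t / 1000 kg) = 402.8 t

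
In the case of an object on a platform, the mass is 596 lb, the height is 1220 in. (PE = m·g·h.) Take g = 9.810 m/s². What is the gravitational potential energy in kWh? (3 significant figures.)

0.0228 kWh

PE is given directly by: PE = mgh.
m = 596 lb = 270.3 kg; h = 1220 in = 30.99 m; g = 9.810 m/s².
PE = 82182 J
82182 J × (1 kWh / 3.600×10^6 J) = 0.02283 kWh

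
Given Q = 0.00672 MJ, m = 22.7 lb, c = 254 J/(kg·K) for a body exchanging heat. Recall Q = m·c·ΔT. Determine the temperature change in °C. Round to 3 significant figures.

Rearranging: ΔT = Q/(m·c).
Q = 0.00672 MJ = 6720 J; m = 22.7 lb = 10.30 kg; c = 254 J/(kg·K).
ΔT = 2.569 K
Since 1 °C = 1 K, 2.569 °C.

2.57 °C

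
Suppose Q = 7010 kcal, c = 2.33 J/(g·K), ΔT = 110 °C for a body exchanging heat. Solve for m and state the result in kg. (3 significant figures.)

Rearranging: m = Q/(c·ΔT).
Q = 7010 kcal = 2.933×10^7 J; c = 2.33 J/(g·K) = 2330 J/(kg·K); ΔT = 110 °C = 110.0 K.
m = 114.4 kg

114 kg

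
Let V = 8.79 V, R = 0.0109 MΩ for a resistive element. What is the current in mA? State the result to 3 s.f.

Solving V = I·R for I: I = V/R.
V = 8.79 V; R = 0.0109 MΩ = 10900 Ω.
I = 8.064×10^-4 A
8.064×10^-4 A × (1 mA / 0.001000 A) = 0.8064 mA

0.806 mA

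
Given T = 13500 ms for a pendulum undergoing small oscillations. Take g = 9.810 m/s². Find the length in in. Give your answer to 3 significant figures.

Solving T = 2π√(L/g) for L: L = g·(T/2π)².
T = 13500 ms = 13.50 s; g = 9.810 m/s².
L = 45.29 m
45.29 m × (1 in / 0.02540 m) = 1783 in

1780 in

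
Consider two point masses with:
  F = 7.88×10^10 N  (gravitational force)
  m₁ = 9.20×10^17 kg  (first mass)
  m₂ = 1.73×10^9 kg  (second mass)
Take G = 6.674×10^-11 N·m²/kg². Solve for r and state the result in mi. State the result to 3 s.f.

0.721 mi

Solving F = G·m₁·m₂/r² for r: r = √(G·m₁m₂/F).
F = 7.88×10^10 N; m₁ = 9.20×10^17 kg; m₂ = 1.73×10^9 kg; G = 6.674×10^-11 N·m²/kg².
r = 1161 m
1161 m × (1 mi / 1609 m) = 0.7214 mi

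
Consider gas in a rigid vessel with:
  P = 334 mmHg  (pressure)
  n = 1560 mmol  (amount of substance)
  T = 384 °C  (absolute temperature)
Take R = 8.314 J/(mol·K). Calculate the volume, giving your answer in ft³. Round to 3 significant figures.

From the ideal-gas law: V = nRT/P.
P = 334 mmHg = 44530 Pa; n = 1560 mmol = 1.560 mol; T = 384 °C = 657.1 K; R = 8.314 J/(mol·K).
V = 0.1914 m³
0.1914 m³ × (1 ft³ / 0.02832 m³) = 6.759 ft³

6.76 ft³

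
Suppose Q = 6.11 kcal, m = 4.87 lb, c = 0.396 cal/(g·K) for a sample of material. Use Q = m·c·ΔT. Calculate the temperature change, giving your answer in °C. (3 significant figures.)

6.98 °C

Rearranging Q = m·c·ΔT for ΔT: ΔT = Q/(m·c).
Q = 6.11 kcal = 25564 J; m = 4.87 lb = 2.209 kg; c = 0.396 cal/(g·K) = 1657 J/(kg·K).
ΔT = 6.985 K
Since 1 °C = 1 K, 6.985 °C.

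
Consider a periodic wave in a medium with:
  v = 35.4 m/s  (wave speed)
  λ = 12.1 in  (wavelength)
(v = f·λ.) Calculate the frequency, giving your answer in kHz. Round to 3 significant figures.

Rearranging v = f·λ for f: f = v/λ.
v = 35.4 m/s; λ = 12.1 in = 0.3073 m.
f = 115.2 Hz
115.2 Hz × (1 kHz / 1000 Hz) = 0.1152 kHz

0.115 kHz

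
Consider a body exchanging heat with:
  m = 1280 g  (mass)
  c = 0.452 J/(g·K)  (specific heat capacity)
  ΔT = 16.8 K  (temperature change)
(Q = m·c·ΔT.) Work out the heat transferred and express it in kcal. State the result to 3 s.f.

Q is given directly by: Q = mcΔT.
m = 1280 g = 1.280 kg; c = 0.452 J/(g·K) = 452.0 J/(kg·K); ΔT = 16.8 K.
Q = 9720 J
9720 J × (1 kcal / 4184 J) = 2.323 kcal

2.32 kcal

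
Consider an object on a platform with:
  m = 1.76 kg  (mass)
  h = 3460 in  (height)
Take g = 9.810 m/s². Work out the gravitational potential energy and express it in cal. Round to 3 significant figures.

363 cal

PE is given directly by: PE = mgh.
m = 1.76 kg; h = 3460 in = 87.88 m; g = 9.810 m/s².
PE = 1517 J
1517 J × (1 cal / 4.184 J) = 362.7 cal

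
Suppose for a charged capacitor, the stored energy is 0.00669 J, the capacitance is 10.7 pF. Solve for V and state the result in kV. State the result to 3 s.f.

35.4 kV

Rearranging E = ½C·V² for V: V = √(2E/C).
E = 0.00669 J; C = 10.7 pF = 1.070×10^-11 F.
V = 35362 V
35362 V × (1 kV / 1000 V) = 35.36 kV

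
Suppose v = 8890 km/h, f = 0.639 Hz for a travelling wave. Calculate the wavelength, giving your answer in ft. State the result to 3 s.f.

Rearranging v = f·λ for λ: λ = v/f.
v = 8890 km/h = 2469 m/s; f = 0.639 Hz.
λ = 3865 m
3865 m × (1 ft / 0.3048 m) = 12679 ft

12700 ft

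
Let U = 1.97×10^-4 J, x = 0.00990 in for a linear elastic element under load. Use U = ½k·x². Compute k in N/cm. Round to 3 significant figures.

Solving U = ½k·x² for k: k = 2U/x².
U = 1.97×10^-4 J; x = 0.00990 in = 2.515×10^-4 m.
k = 6231 N/m
6231 N/m × (1 N/cm / 100.0 N/m) = 62.31 N/cm

62.3 N/cm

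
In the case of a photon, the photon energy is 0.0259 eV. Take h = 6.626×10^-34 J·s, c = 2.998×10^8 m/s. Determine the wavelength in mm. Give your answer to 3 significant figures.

0.0479 mm

Rearranging: λ = hc/E.
E = 0.0259 eV = 4.150×10^-21 J; h = 6.626×10^-34 J·s; c = 2.998×10^8 m/s.
λ = 4.787×10^-5 m
4.787×10^-5 m × (1 mm / 0.001000 m) = 0.04787 mm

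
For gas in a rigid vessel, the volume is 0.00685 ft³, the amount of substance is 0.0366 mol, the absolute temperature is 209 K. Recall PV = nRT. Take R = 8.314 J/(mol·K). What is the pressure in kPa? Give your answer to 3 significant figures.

328 kPa

P is given directly by: P = nRT/V.
V = 0.00685 ft³ = 1.940×10^-4 m³; n = 0.0366 mol; T = 209 K; R = 8.314 J/(mol·K).
P = 3.279×10^5 Pa
3.279×10^5 Pa × (1 kPa / 1000 Pa) = 327.9 kPa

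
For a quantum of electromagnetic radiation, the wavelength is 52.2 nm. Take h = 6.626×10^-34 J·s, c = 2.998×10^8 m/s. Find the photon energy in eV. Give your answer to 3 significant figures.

Directly: E = hc/λ.
λ = 52.2 nm = 5.220×10^-8 m; h = 6.626×10^-34 J·s; c = 2.998×10^8 m/s.
E = 3.806×10^-18 J
3.806×10^-18 J × (1 eV / 1.602×10^-19 J) = 23.75 eV

23.8 eV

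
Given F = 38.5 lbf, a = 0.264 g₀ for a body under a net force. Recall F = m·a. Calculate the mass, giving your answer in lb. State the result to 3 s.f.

146 lb

From Newton's second law: m = F/a.
F = 38.5 lbf = 171.3 N; a = 0.264 g₀ = 2.589 m/s².
m = 66.15 kg
66.15 kg × (1 lb / 0.4536 kg) = 145.8 lb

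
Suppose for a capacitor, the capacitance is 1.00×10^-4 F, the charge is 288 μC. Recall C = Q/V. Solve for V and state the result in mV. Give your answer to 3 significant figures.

2880 mV

Rearranging C = Q/V for V: V = Q/C.
C = 1.00×10^-4 F; Q = 288 μC = 2.880×10^-4 C.
V = 2.880 V
2.880 V × (1 mV / 0.001000 V) = 2880 mV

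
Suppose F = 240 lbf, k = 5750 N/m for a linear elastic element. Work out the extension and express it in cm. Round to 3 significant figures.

18.6 cm

From Hooke's law: x = F/k.
F = 240 lbf = 1068 N; k = 5750 N/m.
x = 0.1857 m
0.1857 m × (1 cm / 0.01000 m) = 18.57 cm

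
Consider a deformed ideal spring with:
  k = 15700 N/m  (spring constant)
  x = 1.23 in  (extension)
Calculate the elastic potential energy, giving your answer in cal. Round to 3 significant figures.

1.83 cal

U is given directly by: U = ½kx².
k = 15700 N/m; x = 1.23 in = 0.03124 m.
U = 7.662 J  (the unit combination reduces to kg·m²/s² = J)
7.662 J × (1 cal / 4.184 J) = 1.831 cal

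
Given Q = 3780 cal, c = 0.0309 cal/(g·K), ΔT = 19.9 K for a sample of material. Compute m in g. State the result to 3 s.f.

6150 g

Rearranging Q = m·c·ΔT for m: m = Q/(c·ΔT).
Q = 3780 cal = 15816 J; c = 0.0309 cal/(g·K) = 129.3 J/(kg·K); ΔT = 19.9 K.
m = 6.147 kg
6.147 kg × (1 g / 0.001000 kg) = 6147 g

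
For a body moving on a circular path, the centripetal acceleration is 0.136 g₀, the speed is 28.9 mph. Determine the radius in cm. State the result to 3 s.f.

12500 cm

Solving a = v²/r for r: r = v²/a.
a = 0.136 g₀ = 1.334 m/s²; v = 28.9 mph = 12.92 m/s.
r = 125.1 m
125.1 m × (1 cm / 0.01000 m) = 12515 cm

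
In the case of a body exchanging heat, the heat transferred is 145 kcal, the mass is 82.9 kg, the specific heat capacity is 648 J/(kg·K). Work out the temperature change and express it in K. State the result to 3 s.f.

Rearranging Q = m·c·ΔT for ΔT: ΔT = Q/(m·c).
Q = 145 kcal = 6.067×10^5 J; m = 82.9 kg; c = 648 J/(kg·K).
ΔT = 11.29 K

11.3 K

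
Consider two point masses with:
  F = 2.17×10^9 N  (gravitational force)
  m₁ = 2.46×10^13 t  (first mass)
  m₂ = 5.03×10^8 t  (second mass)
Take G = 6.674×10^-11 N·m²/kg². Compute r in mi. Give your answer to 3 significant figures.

12.1 mi

From Newton's law of gravitation: r = √(G·m₁m₂/F).
F = 2.17×10^9 N; m₁ = 2.46×10^13 t = 2.460×10^16 kg; m₂ = 5.03×10^8 t = 5.030×10^11 kg; G = 6.674×10^-11 N·m²/kg².
r = 19508 m
19508 m × (1 mi / 1609 m) = 12.12 mi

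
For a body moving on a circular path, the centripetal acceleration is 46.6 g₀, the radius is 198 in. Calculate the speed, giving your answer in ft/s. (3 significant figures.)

Rearranging: v = √(a·r).
a = 46.6 g₀ = 457.0 m/s²; r = 198 in = 5.029 m.
v = 47.94 m/s
47.94 m/s × (1 ft/s / 0.3048 m/s) = 157.3 ft/s

157 ft/s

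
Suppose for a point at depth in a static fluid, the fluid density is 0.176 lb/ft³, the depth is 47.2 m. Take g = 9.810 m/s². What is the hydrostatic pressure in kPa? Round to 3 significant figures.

1.31 kPa

P is given directly by: P = ρgh.
ρ = 0.176 lb/ft³ = 2.819 kg/m³; h = 47.2 m; g = 9.810 m/s².
P = 1305 Pa
1305 Pa × (1 kPa / 1000 Pa) = 1.305 kPa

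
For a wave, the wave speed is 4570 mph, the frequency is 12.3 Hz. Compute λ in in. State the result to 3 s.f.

Rearranging v = f·λ for λ: λ = v/f.
v = 4570 mph = 2043 m/s; f = 12.3 Hz.
λ = 166.1 m
166.1 m × (1 in / 0.02540 m) = 6539 in

6540 in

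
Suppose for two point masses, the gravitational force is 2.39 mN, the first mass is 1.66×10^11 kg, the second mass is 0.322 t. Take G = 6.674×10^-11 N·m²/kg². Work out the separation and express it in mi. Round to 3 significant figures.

0.759 mi

Rearranging F = G·m₁·m₂/r² for r: r = √(G·m₁m₂/F).
F = 2.39 mN = 0.002390 N; m₁ = 1.66×10^11 kg; m₂ = 0.322 t = 322.0 kg; G = 6.674×10^-11 N·m²/kg².
r = 1222 m
1222 m × (1 mi / 1609 m) = 0.7591 mi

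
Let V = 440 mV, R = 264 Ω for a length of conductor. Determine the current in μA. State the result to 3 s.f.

1670 μA

Rearranging: I = V/R.
V = 440 mV = 0.4400 V; R = 264 Ω.
I = 0.001667 A
0.001667 A × (1 μA / 1.000×10^-6 A) = 1667 μA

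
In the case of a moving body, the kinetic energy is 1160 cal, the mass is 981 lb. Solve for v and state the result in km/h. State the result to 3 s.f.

16.8 km/h

Rearranging: v = √(2·KE/m).
KE = 1160 cal = 4853 J; m = 981 lb = 445.0 kg.
v = 4.671 m/s
4.671 m/s × (1 km/h / 0.2778 m/s) = 16.81 km/h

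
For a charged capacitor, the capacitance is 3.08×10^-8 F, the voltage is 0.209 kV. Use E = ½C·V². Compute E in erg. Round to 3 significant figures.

Directly: E = ½CV².
C = 3.08×10^-8 F; V = 0.209 kV = 209.0 V.
E = 6.727×10^-4 J
6.727×10^-4 J × (1 erg / 1.000×10^-7 J) = 6727 erg

6730 erg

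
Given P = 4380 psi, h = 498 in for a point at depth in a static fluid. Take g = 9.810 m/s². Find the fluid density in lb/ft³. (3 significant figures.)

15200 lb/ft³

Rearranging: ρ = P/(g·h).
P = 4380 psi = 3.020×10^7 Pa; h = 498 in = 12.65 m; g = 9.810 m/s².
ρ = 2.434×10^5 kg/m³
2.434×10^5 kg/m³ × (1 lb/ft³ / 16.02 kg/m³) = 15193 lb/ft³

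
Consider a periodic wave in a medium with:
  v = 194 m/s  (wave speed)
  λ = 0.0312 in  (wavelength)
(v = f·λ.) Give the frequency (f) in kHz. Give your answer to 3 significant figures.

245 kHz

Rearranging v = f·λ for f: f = v/λ.
v = 194 m/s; λ = 0.0312 in = 7.925×10^-4 m.
f = 2.448×10^5 Hz
2.448×10^5 Hz × (1 kHz / 1000 Hz) = 244.8 kHz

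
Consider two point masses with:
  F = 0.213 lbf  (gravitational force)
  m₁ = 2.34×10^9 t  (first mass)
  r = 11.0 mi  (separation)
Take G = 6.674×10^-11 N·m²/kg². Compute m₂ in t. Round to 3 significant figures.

1900 t

Rearranging: m₂ = F·r²/(G·m₁).
F = 0.213 lbf = 0.9475 N; m₁ = 2.34×10^9 t = 2.340×10^12 kg; r = 11.0 mi = 17703 m; G = 6.674×10^-11 N·m²/kg².
m₂ = 1.901×10^6 kg
1.901×10^6 kg × (1 t / 1000 kg) = 1901 t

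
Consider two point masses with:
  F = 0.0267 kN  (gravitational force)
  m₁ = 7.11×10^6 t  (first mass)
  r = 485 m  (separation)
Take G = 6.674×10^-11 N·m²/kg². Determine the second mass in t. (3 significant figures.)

13200 t

Rearranging: m₂ = F·r²/(G·m₁).
F = 0.0267 kN = 26.70 N; m₁ = 7.11×10^6 t = 7.110×10^9 kg; r = 485 m; G = 6.674×10^-11 N·m²/kg².
m₂ = 1.324×10^7 kg
1.324×10^7 kg × (1 t / 1000 kg) = 13235 t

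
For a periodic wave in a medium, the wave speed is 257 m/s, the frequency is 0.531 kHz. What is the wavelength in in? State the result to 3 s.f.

Rearranging: λ = v/f.
v = 257 m/s; f = 0.531 kHz = 531.0 Hz.
λ = 0.4840 m
0.4840 m × (1 in / 0.02540 m) = 19.05 in

19.1 in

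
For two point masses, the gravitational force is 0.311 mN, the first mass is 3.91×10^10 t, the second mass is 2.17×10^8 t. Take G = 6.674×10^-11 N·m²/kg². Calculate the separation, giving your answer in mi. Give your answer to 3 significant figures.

8.38×10^5 mi

From Newton's law of gravitation: r = √(G·m₁m₂/F).
F = 0.311 mN = 3.110×10^-4 N; m₁ = 3.91×10^10 t = 3.910×10^13 kg; m₂ = 2.17×10^8 t = 2.170×10^11 kg; G = 6.674×10^-11 N·m²/kg².
r = 1.349×10^9 m
1.349×10^9 m × (1 mi / 1609 m) = 8.385×10^5 mi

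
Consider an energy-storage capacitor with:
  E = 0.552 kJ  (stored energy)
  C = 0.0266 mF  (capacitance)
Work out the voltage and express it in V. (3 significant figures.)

Solving E = ½C·V² for V: V = √(2E/C).
E = 0.552 kJ = 552.0 J; C = 0.0266 mF = 2.660×10^-5 F.
V = 6442 V  (the unit combination reduces to kg·m²/(A·s³) = V)

6440 V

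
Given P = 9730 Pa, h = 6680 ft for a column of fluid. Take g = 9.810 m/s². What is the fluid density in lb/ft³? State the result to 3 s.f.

0.0304 lb/ft³

Solving P = ρ·g·h for ρ: ρ = P/(g·h).
P = 9730 Pa; h = 6680 ft = 2036 m; g = 9.810 m/s².
ρ = 0.4871 kg/m³
0.4871 kg/m³ × (1 lb/ft³ / 16.02 kg/m³) = 0.03041 lb/ft³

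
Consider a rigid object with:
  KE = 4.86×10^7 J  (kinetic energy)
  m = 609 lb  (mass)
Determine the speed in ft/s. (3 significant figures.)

1950 ft/s

Solving KE = ½mv² for v: v = √(2·KE/m).
KE = 4.86×10^7 J; m = 609 lb = 276.2 kg.
v = 593.2 m/s
593.2 m/s × (1 ft/s / 0.3048 m/s) = 1946 ft/s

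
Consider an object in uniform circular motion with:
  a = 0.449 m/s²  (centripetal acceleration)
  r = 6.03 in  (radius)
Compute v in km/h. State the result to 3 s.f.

0.944 km/h

Rearranging a = v²/r for v: v = √(a·r).
a = 0.449 m/s²; r = 6.03 in = 0.1532 m.
v = 0.2622 m/s
0.2622 m/s × (1 km/h / 0.2778 m/s) = 0.9441 km/h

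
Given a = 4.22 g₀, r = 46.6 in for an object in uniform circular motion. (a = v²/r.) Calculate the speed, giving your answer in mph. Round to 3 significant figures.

Rearranging: v = √(a·r).
a = 4.22 g₀ = 41.38 m/s²; r = 46.6 in = 1.184 m.
v = 6.999 m/s
6.999 m/s × (1 mph / 0.4470 m/s) = 15.66 mph

15.7 mph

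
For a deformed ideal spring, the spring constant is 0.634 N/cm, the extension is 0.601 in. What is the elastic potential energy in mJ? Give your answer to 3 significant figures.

7.39 mJ

U is given directly by: U = ½kx².
k = 0.634 N/cm = 63.40 N/m; x = 0.601 in = 0.01527 m.
U = 0.007387 J  (the unit combination reduces to kg·m²/s² = J)
0.007387 J × (1 mJ / 0.001000 J) = 7.387 mJ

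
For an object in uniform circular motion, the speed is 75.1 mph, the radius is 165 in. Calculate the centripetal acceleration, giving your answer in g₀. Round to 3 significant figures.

Directly: a = v²/r.
v = 75.1 mph = 33.57 m/s; r = 165 in = 4.191 m.
a = 268.9 m/s²
268.9 m/s² × (1 g₀ / 9.807 m/s²) = 27.42 g₀

27.4 g₀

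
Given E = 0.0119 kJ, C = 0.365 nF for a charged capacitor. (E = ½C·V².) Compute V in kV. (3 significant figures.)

255 kV

Rearranging E = ½C·V² for V: V = √(2E/C).
E = 0.0119 kJ = 11.90 J; C = 0.365 nF = 3.650×10^-10 F.
V = 2.554×10^5 V
2.554×10^5 V × (1 kV / 1000 V) = 255.4 kV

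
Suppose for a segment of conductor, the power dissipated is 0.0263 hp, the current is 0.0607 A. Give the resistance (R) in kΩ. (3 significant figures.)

Rearranging P = I²R for R: R = P/I².
P = 0.0263 hp = 19.61 W; I = 0.0607 A.
R = 5323 Ω
5323 Ω × (1 kΩ / 1000 Ω) = 5.323 kΩ

5.32 kΩ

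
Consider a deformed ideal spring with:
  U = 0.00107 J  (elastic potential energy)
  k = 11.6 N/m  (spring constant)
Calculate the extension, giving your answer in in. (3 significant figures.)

Rearranging: x = √(2U/k).
U = 0.00107 J; k = 11.6 N/m.
x = 0.01358 m
0.01358 m × (1 in / 0.02540 m) = 0.5347 in

0.535 in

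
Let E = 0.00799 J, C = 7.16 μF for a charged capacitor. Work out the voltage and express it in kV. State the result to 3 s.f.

Rearranging E = ½C·V² for V: V = √(2E/C).
E = 0.00799 J; C = 7.16 μF = 7.160×10^-6 F.
V = 47.24 V  (the unit combination reduces to kg·m²/(A·s³) = V)
47.24 V × (1 kV / 1000 V) = 0.04724 kV

0.0472 kV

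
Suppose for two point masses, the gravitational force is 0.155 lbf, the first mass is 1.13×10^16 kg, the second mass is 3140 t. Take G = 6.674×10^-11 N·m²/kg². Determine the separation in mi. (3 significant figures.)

From Newton's law of gravitation: r = √(G·m₁m₂/F).
F = 0.155 lbf = 0.6895 N; m₁ = 1.13×10^16 kg; m₂ = 3140 t = 3.140×10^6 kg; G = 6.674×10^-11 N·m²/kg².
r = 1.853×10^6 m
1.853×10^6 m × (1 mi / 1609 m) = 1152 mi

1150 mi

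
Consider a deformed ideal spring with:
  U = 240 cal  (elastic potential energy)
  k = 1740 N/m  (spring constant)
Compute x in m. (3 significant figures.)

1.07 m

Solving U = ½k·x² for x: x = √(2U/k).
U = 240 cal = 1004 J; k = 1740 N/m.
x = 1.074 m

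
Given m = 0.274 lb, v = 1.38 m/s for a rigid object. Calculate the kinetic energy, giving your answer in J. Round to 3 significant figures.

Directly: KE = ½mv².
m = 0.274 lb = 0.1243 kg; v = 1.38 m/s.
KE = 0.1183 J  (the unit combination reduces to kg·m²/s² = J)

0.118 J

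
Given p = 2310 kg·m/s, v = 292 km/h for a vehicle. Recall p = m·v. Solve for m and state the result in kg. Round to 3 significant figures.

Rearranging: m = p/v.
p = 2310 kg·m/s; v = 292 km/h = 81.11 m/s.
m = 28.48 kg

28.5 kg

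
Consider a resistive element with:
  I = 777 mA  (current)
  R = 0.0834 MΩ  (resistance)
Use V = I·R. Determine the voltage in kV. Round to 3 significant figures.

64.8 kV

Directly: V = IR.
I = 777 mA = 0.7770 A; R = 0.0834 MΩ = 83400 Ω.
V = 64802 V
64802 V × (1 kV / 1000 V) = 64.80 kV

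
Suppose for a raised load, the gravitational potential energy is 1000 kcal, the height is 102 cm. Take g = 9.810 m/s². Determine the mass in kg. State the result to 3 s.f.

4.18×10^5 kg

Solving PE = m·g·h for m: m = PE/(g·h).
PE = 1000 kcal = 4.184×10^6 J; h = 102 cm = 1.020 m; g = 9.810 m/s².
m = 4.181×10^5 kg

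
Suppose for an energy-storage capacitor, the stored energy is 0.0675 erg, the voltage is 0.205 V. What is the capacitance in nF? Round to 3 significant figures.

Rearranging: C = 2E/V².
E = 0.0675 erg = 6.750×10^-9 J; V = 0.205 V.
C = 3.212×10^-7 F
3.212×10^-7 F × (1 nF / 1.000×10^-9 F) = 321.2 nF

321 nF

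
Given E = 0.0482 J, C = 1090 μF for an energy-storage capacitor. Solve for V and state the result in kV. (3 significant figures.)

Solving E = ½C·V² for V: V = √(2E/C).
E = 0.0482 J; C = 1090 μF = 0.001090 F.
V = 9.404 V
9.404 V × (1 kV / 1000 V) = 0.009404 kV

0.00940 kV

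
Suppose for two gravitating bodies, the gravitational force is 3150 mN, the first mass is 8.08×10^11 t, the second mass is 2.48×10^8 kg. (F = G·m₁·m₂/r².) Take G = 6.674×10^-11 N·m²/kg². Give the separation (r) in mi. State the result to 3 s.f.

1280 mi

Rearranging F = G·m₁·m₂/r² for r: r = √(G·m₁m₂/F).
F = 3150 mN = 3.150 N; m₁ = 8.08×10^11 t = 8.080×10^14 kg; m₂ = 2.48×10^8 kg; G = 6.674×10^-11 N·m²/kg².
r = 2.060×10^6 m
2.060×10^6 m × (1 mi / 1609 m) = 1280 mi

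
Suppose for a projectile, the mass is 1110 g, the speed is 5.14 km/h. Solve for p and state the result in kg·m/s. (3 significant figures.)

1.58 kg·m/s

Directly: p = mv.
m = 1110 g = 1.110 kg; v = 5.14 km/h = 1.428 m/s.
p = 1.585 kg·m/s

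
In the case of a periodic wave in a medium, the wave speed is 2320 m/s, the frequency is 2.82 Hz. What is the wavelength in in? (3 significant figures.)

Rearranging v = f·λ for λ: λ = v/f.
v = 2320 m/s; f = 2.82 Hz.
λ = 822.7 m
822.7 m × (1 in / 0.02540 m) = 32390 in

32400 in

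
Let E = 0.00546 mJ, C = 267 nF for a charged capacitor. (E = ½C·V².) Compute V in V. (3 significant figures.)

6.40 V

Rearranging E = ½C·V² for V: V = √(2E/C).
E = 0.00546 mJ = 5.460×10^-6 J; C = 267 nF = 2.670×10^-7 F.
V = 6.395 V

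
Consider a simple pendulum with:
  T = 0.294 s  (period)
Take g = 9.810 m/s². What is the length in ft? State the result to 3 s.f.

0.0705 ft

Rearranging: L = g·(T/2π)².
T = 0.294 s; g = 9.810 m/s².
L = 0.02148 m
0.02148 m × (1 ft / 0.3048 m) = 0.07047 ft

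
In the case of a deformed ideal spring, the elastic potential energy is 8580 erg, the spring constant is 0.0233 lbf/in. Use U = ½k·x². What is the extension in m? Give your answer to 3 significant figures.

0.0205 m

Rearranging U = ½k·x² for x: x = √(2U/k).
U = 8580 erg = 8.580×10^-4 J; k = 0.0233 lbf/in = 4.080 N/m.
x = 0.02051 m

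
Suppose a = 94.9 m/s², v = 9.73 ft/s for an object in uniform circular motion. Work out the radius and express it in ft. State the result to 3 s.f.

0.304 ft

Rearranging a = v²/r for r: r = v²/a.
a = 94.9 m/s²; v = 9.73 ft/s = 2.966 m/s.
r = 0.09268 m
0.09268 m × (1 ft / 0.3048 m) = 0.3041 ft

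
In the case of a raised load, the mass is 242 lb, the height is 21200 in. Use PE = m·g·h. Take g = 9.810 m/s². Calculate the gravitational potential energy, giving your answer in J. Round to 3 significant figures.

5.80×10^5 J

PE is given directly by: PE = mgh.
m = 242 lb = 109.8 kg; h = 21200 in = 538.5 m; g = 9.810 m/s².
PE = 5.799×10^5 J  (the unit combination reduces to kg·m²/s² = J)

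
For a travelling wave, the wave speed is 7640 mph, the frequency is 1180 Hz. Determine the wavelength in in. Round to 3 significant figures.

114 in

Solving v = f·λ for λ: λ = v/f.
v = 7640 mph = 3415 m/s; f = 1180 Hz.
λ = 2.894 m
2.894 m × (1 in / 0.02540 m) = 114.0 in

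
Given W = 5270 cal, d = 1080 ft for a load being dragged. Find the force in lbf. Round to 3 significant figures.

Solving W = F·d for F: F = W/d.
W = 5270 cal = 22050 J; d = 1080 ft = 329.2 m.
F = 66.98 N  (the unit combination reduces to kg·m/s² = N)
66.98 N × (1 lbf / 4.448 N) = 15.06 lbf

15.1 lbf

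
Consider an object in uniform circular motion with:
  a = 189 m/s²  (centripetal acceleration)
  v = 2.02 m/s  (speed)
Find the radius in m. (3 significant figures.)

Rearranging a = v²/r for r: r = v²/a.
a = 189 m/s²; v = 2.02 m/s.
r = 0.02159 m

0.0216 m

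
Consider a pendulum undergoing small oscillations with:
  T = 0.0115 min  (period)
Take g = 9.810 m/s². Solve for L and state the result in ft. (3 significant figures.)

Solving T = 2π√(L/g) for L: L = g·(T/2π)².
T = 0.0115 min = 0.6900 s; g = 9.810 m/s².
L = 0.1183 m
0.1183 m × (1 ft / 0.3048 m) = 0.3881 ft

0.388 ft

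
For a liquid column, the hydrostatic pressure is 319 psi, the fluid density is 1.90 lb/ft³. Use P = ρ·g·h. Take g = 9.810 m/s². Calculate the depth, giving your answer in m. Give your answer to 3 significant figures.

7370 m

Solving P = ρ·g·h for h: h = P/(ρ·g).
P = 319 psi = 2.199×10^6 Pa; ρ = 1.90 lb/ft³ = 30.44 kg/m³; g = 9.810 m/s².
h = 7367 m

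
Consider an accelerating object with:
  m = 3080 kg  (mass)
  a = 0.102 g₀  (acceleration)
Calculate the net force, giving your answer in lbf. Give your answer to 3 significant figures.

693 lbf

From Newton's second law: F = m·a.
m = 3080 kg; a = 0.102 g₀ = 1.000 m/s².
F = 3081 N  (the unit combination reduces to kg·m/s² = N)
3081 N × (1 lbf / 4.448 N) = 692.6 lbf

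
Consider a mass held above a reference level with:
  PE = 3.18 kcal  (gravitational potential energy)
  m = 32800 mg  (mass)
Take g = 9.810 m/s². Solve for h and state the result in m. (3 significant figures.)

41400 m

Rearranging PE = m·g·h for h: h = PE/(m·g).
PE = 3.18 kcal = 13305 J; m = 32800 mg = 0.03280 kg; g = 9.810 m/s².
h = 41350 m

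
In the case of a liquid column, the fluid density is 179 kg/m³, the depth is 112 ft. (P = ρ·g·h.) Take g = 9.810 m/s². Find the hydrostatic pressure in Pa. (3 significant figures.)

59900 Pa

P is given directly by: P = ρgh.
ρ = 179 kg/m³; h = 112 ft = 34.14 m; g = 9.810 m/s².
P = 59945 Pa  (the unit combination reduces to kg/(m·s²) = Pa)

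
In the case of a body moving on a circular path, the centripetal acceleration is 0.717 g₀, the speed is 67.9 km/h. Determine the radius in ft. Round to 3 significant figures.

Rearranging a = v²/r for r: r = v²/a.
a = 0.717 g₀ = 7.031 m/s²; v = 67.9 km/h = 18.86 m/s.
r = 50.59 m
50.59 m × (1 ft / 0.3048 m) = 166.0 ft

166 ft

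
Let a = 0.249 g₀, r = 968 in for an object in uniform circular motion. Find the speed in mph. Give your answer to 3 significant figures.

Rearranging a = v²/r for v: v = √(a·r).
a = 0.249 g₀ = 2.442 m/s²; r = 968 in = 24.59 m.
v = 7.748 m/s
7.748 m/s × (1 mph / 0.4470 m/s) = 17.33 mph

17.3 mph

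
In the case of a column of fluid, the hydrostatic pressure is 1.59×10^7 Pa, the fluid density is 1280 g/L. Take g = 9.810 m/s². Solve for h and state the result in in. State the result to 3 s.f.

49900 in

Solving P = ρ·g·h for h: h = P/(ρ·g).
P = 1.59×10^7 Pa; ρ = 1280 g/L = 1280 kg/m³; g = 9.810 m/s².
h = 1266 m
1266 m × (1 in / 0.02540 m) = 49852 in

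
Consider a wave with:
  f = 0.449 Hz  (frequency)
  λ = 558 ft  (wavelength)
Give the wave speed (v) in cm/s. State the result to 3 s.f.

7640 cm/s

v is given directly by: v = fλ.
f = 0.449 Hz; λ = 558 ft = 170.1 m.
v = 76.37 m/s
76.37 m/s × (1 cm/s / 0.01000 m/s) = 7637 cm/s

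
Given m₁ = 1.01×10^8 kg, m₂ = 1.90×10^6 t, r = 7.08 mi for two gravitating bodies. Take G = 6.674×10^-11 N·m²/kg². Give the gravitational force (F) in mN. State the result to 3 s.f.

98.6 mN

From Newton's law of gravitation: F = Gm₁m₂/r².
m₁ = 1.01×10^8 kg; m₂ = 1.90×10^6 t = 1.900×10^9 kg; r = 7.08 mi = 11394 m; G = 6.674×10^-11 N·m²/kg².
F = 0.09865 N  (the unit combination reduces to kg·m/s² = N)
0.09865 N × (1 mN / 0.001000 N) = 98.65 mN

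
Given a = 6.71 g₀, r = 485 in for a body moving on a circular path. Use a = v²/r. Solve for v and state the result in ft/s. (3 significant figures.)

Rearranging: v = √(a·r).
a = 6.71 g₀ = 65.80 m/s²; r = 485 in = 12.32 m.
v = 28.47 m/s
28.47 m/s × (1 ft/s / 0.3048 m/s) = 93.41 ft/s

93.4 ft/s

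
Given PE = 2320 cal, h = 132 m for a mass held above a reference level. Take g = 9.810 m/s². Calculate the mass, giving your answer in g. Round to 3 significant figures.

7500 g

Rearranging: m = PE/(g·h).
PE = 2320 cal = 9707 J; h = 132 m; g = 9.810 m/s².
m = 7.496 kg
7.496 kg × (1 g / 0.001000 kg) = 7496 g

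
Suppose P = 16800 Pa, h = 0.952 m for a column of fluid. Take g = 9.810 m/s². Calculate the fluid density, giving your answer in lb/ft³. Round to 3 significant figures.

112 lb/ft³

Rearranging: ρ = P/(g·h).
P = 16800 Pa; h = 0.952 m; g = 9.810 m/s².
ρ = 1799 kg/m³
1799 kg/m³ × (1 lb/ft³ / 16.02 kg/m³) = 112.3 lb/ft³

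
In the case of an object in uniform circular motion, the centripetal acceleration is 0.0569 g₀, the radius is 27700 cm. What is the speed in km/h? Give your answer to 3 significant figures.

44.8 km/h

Rearranging: v = √(a·r).
a = 0.0569 g₀ = 0.5580 m/s²; r = 27700 cm = 277.0 m.
v = 12.43 m/s
12.43 m/s × (1 km/h / 0.2778 m/s) = 44.76 km/h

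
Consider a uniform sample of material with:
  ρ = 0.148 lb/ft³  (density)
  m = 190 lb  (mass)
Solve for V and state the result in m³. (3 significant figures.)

Rearranging ρ = m/V for V: V = m/ρ.
ρ = 0.148 lb/ft³ = 2.371 kg/m³; m = 190 lb = 86.18 kg.
V = 36.35 m³

36.4 m³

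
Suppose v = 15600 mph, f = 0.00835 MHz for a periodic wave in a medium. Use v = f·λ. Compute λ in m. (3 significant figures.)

Solving v = f·λ for λ: λ = v/f.
v = 15600 mph = 6974 m/s; f = 0.00835 MHz = 8350 Hz.
λ = 0.8352 m

0.835 m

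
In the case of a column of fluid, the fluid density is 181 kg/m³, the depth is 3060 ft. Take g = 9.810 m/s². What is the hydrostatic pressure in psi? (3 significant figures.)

240 psi

P is given directly by: P = ρgh.
ρ = 181 kg/m³; h = 3060 ft = 932.7 m; g = 9.810 m/s².
P = 1.656×10^6 Pa
1.656×10^6 Pa × (1 psi / 6895 Pa) = 240.2 psi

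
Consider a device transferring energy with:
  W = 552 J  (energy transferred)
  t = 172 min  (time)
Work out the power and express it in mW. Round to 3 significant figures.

P is given directly by: P = W/t.
W = 552 J; t = 172 min = 10320 s.
P = 0.05349 W
0.05349 W × (1 mW / 0.001000 W) = 53.49 mW

53.5 mW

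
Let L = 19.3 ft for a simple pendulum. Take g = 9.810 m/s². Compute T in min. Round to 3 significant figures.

0.0811 min

Directly: T = 2π√(L/g).
L = 19.3 ft = 5.883 m; g = 9.810 m/s².
T = 4.866 s
4.866 s × (1 min / 60.00 s) = 0.08109 min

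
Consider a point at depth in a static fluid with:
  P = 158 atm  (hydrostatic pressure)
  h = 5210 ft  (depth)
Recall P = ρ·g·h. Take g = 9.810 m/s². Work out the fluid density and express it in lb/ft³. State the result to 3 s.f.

Rearranging: ρ = P/(g·h).
P = 158 atm = 1.601×10^7 Pa; h = 5210 ft = 1588 m; g = 9.810 m/s².
ρ = 1028 kg/m³
1028 kg/m³ × (1 lb/ft³ / 16.02 kg/m³) = 64.16 lb/ft³

64.2 lb/ft³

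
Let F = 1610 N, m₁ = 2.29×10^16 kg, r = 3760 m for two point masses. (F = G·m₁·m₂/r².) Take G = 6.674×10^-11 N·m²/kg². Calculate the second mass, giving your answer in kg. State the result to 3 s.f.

14900 kg

From Newton's law of gravitation: m₂ = F·r²/(G·m₁).
F = 1610 N; m₁ = 2.29×10^16 kg; r = 3760 m; G = 6.674×10^-11 N·m²/kg².
m₂ = 14893 kg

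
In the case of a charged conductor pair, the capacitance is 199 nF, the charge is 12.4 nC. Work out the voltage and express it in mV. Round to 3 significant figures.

Rearranging: V = Q/C.
C = 199 nF = 1.990×10^-7 F; Q = 12.4 nC = 1.240×10^-8 C.
V = 0.06231 V
0.06231 V × (1 mV / 0.001000 V) = 62.31 mV

62.3 mV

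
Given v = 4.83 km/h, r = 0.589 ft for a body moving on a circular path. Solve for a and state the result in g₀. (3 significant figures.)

Directly: a = v²/r.
v = 4.83 km/h = 1.342 m/s; r = 0.589 ft = 0.1795 m.
a = 10.03 m/s²
10.03 m/s² × (1 g₀ / 9.807 m/s²) = 1.022 g₀

1.02 g₀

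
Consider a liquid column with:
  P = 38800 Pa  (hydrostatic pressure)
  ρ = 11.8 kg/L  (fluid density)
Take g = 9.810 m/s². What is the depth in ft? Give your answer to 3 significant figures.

Rearranging P = ρ·g·h for h: h = P/(ρ·g).
P = 38800 Pa; ρ = 11.8 kg/L = 11800 kg/m³; g = 9.810 m/s².
h = 0.3352 m
0.3352 m × (1 ft / 0.3048 m) = 1.100 ft

1.10 ft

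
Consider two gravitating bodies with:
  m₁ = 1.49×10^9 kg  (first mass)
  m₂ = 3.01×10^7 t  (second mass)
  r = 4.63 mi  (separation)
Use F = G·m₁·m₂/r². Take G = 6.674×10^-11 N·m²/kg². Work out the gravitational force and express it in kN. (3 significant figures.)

0.0539 kN

From Newton's law of gravitation: F = Gm₁m₂/r².
m₁ = 1.49×10^9 kg; m₂ = 3.01×10^7 t = 3.010×10^10 kg; r = 4.63 mi = 7451 m; G = 6.674×10^-11 N·m²/kg².
F = 53.91 N  (the unit combination reduces to kg·m/s² = N)
53.91 N × (1 kN / 1000 N) = 0.05391 kN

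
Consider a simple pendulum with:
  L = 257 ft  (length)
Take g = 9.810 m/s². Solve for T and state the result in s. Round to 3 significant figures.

Directly: T = 2π√(L/g).
L = 257 ft = 78.33 m; g = 9.810 m/s².
T = 17.75 s

17.8 s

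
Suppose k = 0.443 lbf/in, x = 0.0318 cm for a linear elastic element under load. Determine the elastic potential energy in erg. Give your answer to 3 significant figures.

39.2 erg

U is given directly by: U = ½kx².
k = 0.443 lbf/in = 77.58 N/m; x = 0.0318 cm = 3.180×10^-4 m.
U = 3.923×10^-6 J
3.923×10^-6 J × (1 erg / 1.000×10^-7 J) = 39.23 erg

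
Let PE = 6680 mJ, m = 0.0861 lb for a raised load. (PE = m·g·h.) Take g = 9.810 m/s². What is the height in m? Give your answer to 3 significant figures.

17.4 m

Solving PE = m·g·h for h: h = PE/(m·g).
PE = 6680 mJ = 6.680 J; m = 0.0861 lb = 0.03905 kg; g = 9.810 m/s².
h = 17.44 m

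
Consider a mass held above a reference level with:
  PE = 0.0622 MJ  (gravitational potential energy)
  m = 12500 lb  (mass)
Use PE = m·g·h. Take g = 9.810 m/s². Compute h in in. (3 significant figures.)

Rearranging: h = PE/(m·g).
PE = 0.0622 MJ = 62200 J; m = 12500 lb = 5670 kg; g = 9.810 m/s².
h = 1.118 m
1.118 m × (1 in / 0.02540 m) = 44.03 in

44.0 in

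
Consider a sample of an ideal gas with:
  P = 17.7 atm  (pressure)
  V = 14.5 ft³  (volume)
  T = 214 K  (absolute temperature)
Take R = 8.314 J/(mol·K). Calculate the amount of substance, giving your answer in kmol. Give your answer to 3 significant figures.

0.414 kmol

From the ideal-gas law: n = PV/(RT).
P = 17.7 atm = 1.793×10^6 Pa; V = 14.5 ft³ = 0.4106 m³; T = 214 K; R = 8.314 J/(mol·K).
n = 413.9 mol
413.9 mol × (1 kmol / 1000 mol) = 0.4139 kmol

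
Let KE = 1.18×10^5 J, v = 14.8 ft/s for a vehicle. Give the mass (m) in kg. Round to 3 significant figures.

11600 kg

Solving KE = ½mv² for m: m = 2·KE/v².
KE = 1.18×10^5 J; v = 14.8 ft/s = 4.511 m/s.
m = 11597 kg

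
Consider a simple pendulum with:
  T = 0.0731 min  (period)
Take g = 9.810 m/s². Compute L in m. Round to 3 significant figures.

Rearranging T = 2π√(L/g) for L: L = g·(T/2π)².
T = 0.0731 min = 4.386 s; g = 9.810 m/s².
L = 4.780 m

4.78 m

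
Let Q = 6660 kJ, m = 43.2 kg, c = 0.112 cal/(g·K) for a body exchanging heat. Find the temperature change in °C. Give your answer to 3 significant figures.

Rearranging Q = m·c·ΔT for ΔT: ΔT = Q/(m·c).
Q = 6660 kJ = 6.660×10^6 J; m = 43.2 kg; c = 0.112 cal/(g·K) = 468.6 J/(kg·K).
ΔT = 329.0 K
Since 1 °C = 1 K, 329.0 °C.

329 °C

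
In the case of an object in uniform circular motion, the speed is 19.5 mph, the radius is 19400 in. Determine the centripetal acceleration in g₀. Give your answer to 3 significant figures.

Directly: a = v²/r.
v = 19.5 mph = 8.717 m/s; r = 19400 in = 492.8 m.
a = 0.1542 m/s²
0.1542 m/s² × (1 g₀ / 9.807 m/s²) = 0.01573 g₀

0.0157 g₀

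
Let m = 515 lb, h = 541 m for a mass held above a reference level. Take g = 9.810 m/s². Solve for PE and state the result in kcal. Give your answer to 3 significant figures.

PE is given directly by: PE = mgh.
m = 515 lb = 233.6 kg; h = 541 m; g = 9.810 m/s².
PE = 1.240×10^6 J
1.240×10^6 J × (1 kcal / 4184 J) = 296.3 kcal

296 kcal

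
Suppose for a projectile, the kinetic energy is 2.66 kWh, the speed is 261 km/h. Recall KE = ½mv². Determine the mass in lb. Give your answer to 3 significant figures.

8030 lb

Rearranging: m = 2·KE/v².
KE = 2.66 kWh = 9.576×10^6 J; v = 261 km/h = 72.50 m/s.
m = 3644 kg
3644 kg × (1 lb / 0.4536 kg) = 8033 lb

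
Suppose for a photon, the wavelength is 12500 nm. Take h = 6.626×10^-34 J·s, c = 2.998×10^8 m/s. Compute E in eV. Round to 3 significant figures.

Directly: E = hc/λ.
λ = 12500 nm = 1.250×10^-5 m; h = 6.626×10^-34 J·s; c = 2.998×10^8 m/s.
E = 1.589×10^-20 J
1.589×10^-20 J × (1 eV / 1.602×10^-19 J) = 0.09919 eV

0.0992 eV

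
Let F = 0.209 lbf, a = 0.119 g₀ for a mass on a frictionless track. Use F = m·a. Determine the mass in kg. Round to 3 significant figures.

Rearranging F = m·a for m: m = F/a.
F = 0.209 lbf = 0.9297 N; a = 0.119 g₀ = 1.167 m/s².
m = 0.7966 kg

0.797 kg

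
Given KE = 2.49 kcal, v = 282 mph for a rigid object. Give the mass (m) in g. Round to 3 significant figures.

1310 g

Rearranging KE = ½mv² for m: m = 2·KE/v².
KE = 2.49 kcal = 10418 J; v = 282 mph = 126.1 m/s.
m = 1.311 kg
1.311 kg × (1 g / 0.001000 kg) = 1311 g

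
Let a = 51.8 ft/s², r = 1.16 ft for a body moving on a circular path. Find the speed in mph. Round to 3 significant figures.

Rearranging a = v²/r for v: v = √(a·r).
a = 51.8 ft/s² = 15.79 m/s²; r = 1.16 ft = 0.3536 m.
v = 2.363 m/s
2.363 m/s × (1 mph / 0.4470 m/s) = 5.285 mph

5.29 mph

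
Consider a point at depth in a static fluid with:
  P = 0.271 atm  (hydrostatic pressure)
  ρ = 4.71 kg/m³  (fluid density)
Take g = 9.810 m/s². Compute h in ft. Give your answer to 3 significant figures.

1950 ft

Rearranging P = ρ·g·h for h: h = P/(ρ·g).
P = 0.271 atm = 27459 Pa; ρ = 4.71 kg/m³; g = 9.810 m/s².
h = 594.3 m
594.3 m × (1 ft / 0.3048 m) = 1950 ft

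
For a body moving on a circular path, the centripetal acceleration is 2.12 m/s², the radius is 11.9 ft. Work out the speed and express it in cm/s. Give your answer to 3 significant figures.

Rearranging a = v²/r for v: v = √(a·r).
a = 2.12 m/s²; r = 11.9 ft = 3.627 m.
v = 2.773 m/s
2.773 m/s × (1 cm/s / 0.01000 m/s) = 277.3 cm/s

277 cm/s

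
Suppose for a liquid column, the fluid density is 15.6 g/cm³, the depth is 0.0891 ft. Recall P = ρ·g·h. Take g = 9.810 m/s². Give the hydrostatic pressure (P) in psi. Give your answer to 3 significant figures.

0.603 psi

P is given directly by: P = ρgh.
ρ = 15.6 g/cm³ = 15600 kg/m³; h = 0.0891 ft = 0.02716 m; g = 9.810 m/s².
P = 4156 Pa
4156 Pa × (1 psi / 6895 Pa) = 0.6028 psi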